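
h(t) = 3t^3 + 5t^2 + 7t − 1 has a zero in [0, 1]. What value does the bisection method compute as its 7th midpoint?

m = 0.5, h(m) = 4.125 (+); new bracket [0, 0.5]
m = 0.25, h(m) = 1.109375 (+); new bracket [0, 0.25]
m = 0.125, h(m) = -0.041016 (−); new bracket [0.125, 0.25]
m = 0.1875, h(m) = 0.5081 (+); new bracket [0.125, 0.1875]
m = 0.15625, h(m) = 0.2273 (+); new bracket [0.125, 0.15625]
m = 0.140625, h(m) = 0.0916 (+); new bracket [0.125, 0.140625]
m = 0.1328125, h(m) = 0.0249 (+); new bracket [0.125, 0.1328125]

0.1328125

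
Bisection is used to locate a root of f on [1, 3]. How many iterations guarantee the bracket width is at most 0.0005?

Width after n steps is 2/2^n. Need 2^n ≥ 2/0.0005 = 4000.
2^11 = 2048 < 4000 ≤ 2^12 = 4096, so n = 12.

12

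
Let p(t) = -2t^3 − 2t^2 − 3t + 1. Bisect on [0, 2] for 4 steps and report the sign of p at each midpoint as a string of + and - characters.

p(1) = -6 < 0, so the root lies in [0, 1]
p(0.5) = -1.25 < 0, so the root lies in [0, 0.5]
p(0.25) = 0.09375 > 0, so the root lies in [0.25, 0.5]
p(0.375) = -0.5117 < 0, so the root lies in [0.25, 0.375]

--+-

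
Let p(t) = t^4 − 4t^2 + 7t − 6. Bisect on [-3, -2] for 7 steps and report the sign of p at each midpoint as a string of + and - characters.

m = -2.5, p(m) = -9.4375 (−); new bracket [-3, -2.5]
m = -2.75, p(m) = 1.691406 (+); new bracket [-2.75, -2.5]
m = -2.625, p(m) = -4.456787 (−); new bracket [-2.75, -2.625]
m = -2.6875, p(m) = -1.5364 (−); new bracket [-2.75, -2.6875]
m = -2.71875, p(m) = 0.0381 (+); new bracket [-2.71875, -2.6875]
m = -2.703125, p(m) = -0.7588 (−); new bracket [-2.71875, -2.703125]
m = -2.7109375, p(m) = -0.3628 (−); new bracket [-2.71875, -2.7109375]

-+--+--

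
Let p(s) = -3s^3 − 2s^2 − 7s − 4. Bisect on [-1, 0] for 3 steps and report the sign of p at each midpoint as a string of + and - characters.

-++

m = -0.5, p(m) = -0.625 (−); new bracket [-1, -0.5]
m = -0.75, p(m) = 1.390625 (+); new bracket [-0.75, -0.5]
m = -0.625, p(m) = 0.326172 (+); new bracket [-0.625, -0.5]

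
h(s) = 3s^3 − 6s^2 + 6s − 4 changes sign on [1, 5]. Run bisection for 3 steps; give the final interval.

[1, 1.5]

midpoint 3: h = 41 > 0 → [1, 3]
midpoint 2: h = 8 > 0 → [1, 2]
midpoint 1.5: h = 1.625 > 0 → [1, 1.5]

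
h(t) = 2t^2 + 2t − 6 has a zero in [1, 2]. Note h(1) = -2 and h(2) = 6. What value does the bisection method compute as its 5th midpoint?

h(1.5) = 1.5 > 0, so the root lies in [1, 1.5]
h(1.25) = -0.375 < 0, so the root lies in [1.25, 1.5]
h(1.375) = 0.53125 > 0, so the root lies in [1.25, 1.375]
h(1.3125) = 0.0703 > 0, so the root lies in [1.25, 1.3125]
h(1.28125) = -0.1543 < 0, so the root lies in [1.28125, 1.3125]

1.28125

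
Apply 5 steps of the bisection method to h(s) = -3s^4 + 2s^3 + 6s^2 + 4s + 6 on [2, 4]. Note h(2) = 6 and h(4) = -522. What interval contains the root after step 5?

[2.0625, 2.125]

h(3) = -117 < 0, so the root lies in [2, 3]
h(2.5) = -32.4375 < 0, so the root lies in [2, 2.5]
h(2.25) = -8.730469 < 0, so the root lies in [2, 2.25]
h(2.125) = -0.3875 < 0, so the root lies in [2, 2.125]
h(2.0625) = 3.0336 > 0, so the root lies in [2.0625, 2.125]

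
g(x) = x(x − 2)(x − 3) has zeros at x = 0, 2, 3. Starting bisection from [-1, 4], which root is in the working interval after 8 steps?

0

midpoint 1.5: g = 1.125 > 0 → [-1, 1.5]
midpoint 0.25: g = 1.203125 > 0 → [-1, 0.25]
midpoint -0.375: g = -3.005859 < 0 → [-0.375, 0.25]
midpoint -0.0625: g = -0.3948 < 0 → [-0.0625, 0.25]
midpoint 0.09375: g = 0.5194 > 0 → [-0.0625, 0.09375]
midpoint 0.015625: g = 0.0925 > 0 → [-0.0625, 0.015625]
midpoint -0.0234375: g = -0.1434 < 0 → [-0.0234375, 0.015625]
midpoint -0.00390625: g = -0.0235 < 0 → [-0.00390625, 0.015625]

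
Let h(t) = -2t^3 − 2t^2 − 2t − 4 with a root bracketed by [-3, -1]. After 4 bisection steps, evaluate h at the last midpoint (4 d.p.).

0.1680

midpoint -2: h = 8 > 0 → [-2, -1]
midpoint -1.5: h = 1.25 > 0 → [-1.5, -1]
midpoint -1.25: h = -0.71875 < 0 → [-1.5, -1.25]
midpoint -1.375: h = 0.168 > 0 → [-1.375, -1.25]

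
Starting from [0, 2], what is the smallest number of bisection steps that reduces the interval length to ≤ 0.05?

Width after n steps is 2/2^n. Need 2^n ≥ 2/0.05 = 40.
2^5 = 32 < 40 ≤ 2^6 = 64, so n = 6.

6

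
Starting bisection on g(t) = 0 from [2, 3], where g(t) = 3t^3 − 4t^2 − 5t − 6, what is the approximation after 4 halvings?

2.4375

g(2.5) = 3.375 > 0, so the root lies in [2, 2.5]
g(2.25) = -3.328125 < 0, so the root lies in [2.25, 2.5]
g(2.375) = -0.248047 < 0, so the root lies in [2.375, 2.5]
g(2.4375) = 1.4934 > 0, so the root lies in [2.375, 2.4375]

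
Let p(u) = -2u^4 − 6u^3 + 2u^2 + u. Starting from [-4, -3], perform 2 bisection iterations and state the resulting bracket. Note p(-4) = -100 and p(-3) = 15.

[-3.5, -3.25]

midpoint -3.5: p = -21.875 < 0 → [-3.5, -3]
midpoint -3.25: p = 0.710938 > 0 → [-3.5, -3.25]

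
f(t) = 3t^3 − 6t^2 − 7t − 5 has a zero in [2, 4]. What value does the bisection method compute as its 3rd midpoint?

2.75

t = 3 gives f = 1, positive; keep [2, 3]
t = 2.5 gives f = -13.125, negative; keep [2.5, 3]
t = 2.75 gives f = -7.234375, negative; keep [2.75, 3]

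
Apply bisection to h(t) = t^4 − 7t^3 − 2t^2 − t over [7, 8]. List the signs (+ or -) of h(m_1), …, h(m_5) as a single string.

+-++-

t = 7.5 gives h = 90.9375, positive; keep [7, 7.5]
t = 7.25 gives h = -17.105469, negative; keep [7.25, 7.5]
t = 7.375 gives h = 34.267822, positive; keep [7.25, 7.375]
t = 7.3125 gives h = 7.9356, positive; keep [7.25, 7.3125]
t = 7.28125 gives h = -4.7443, negative; keep [7.28125, 7.3125]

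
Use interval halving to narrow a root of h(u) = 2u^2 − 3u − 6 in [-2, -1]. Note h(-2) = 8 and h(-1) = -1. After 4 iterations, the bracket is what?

[-1.1875, -1.125]

h(-1.5) = 3 > 0, so the root lies in [-1.5, -1]
h(-1.25) = 0.875 > 0, so the root lies in [-1.25, -1]
h(-1.125) = -0.09375 < 0, so the root lies in [-1.25, -1.125]
h(-1.1875) = 0.3828 > 0, so the root lies in [-1.1875, -1.125]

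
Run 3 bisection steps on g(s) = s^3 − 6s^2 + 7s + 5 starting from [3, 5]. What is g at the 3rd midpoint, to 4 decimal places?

-0.3906

m = 4, g(m) = 1 (+); new bracket [3, 4]
m = 3.5, g(m) = -1.125 (−); new bracket [3.5, 4]
m = 3.75, g(m) = -0.390625 (−); new bracket [3.75, 4]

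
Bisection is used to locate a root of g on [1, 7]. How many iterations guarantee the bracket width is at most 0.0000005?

Width after n steps is 6/2^n. Need 2^n ≥ 6/0.0000005 = 12000000.
2^23 = 8388608 < 12000000 ≤ 2^24 = 16777216, so n = 24.

24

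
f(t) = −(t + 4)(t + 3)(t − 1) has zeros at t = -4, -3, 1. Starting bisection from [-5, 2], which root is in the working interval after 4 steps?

t = -1.5 gives f = 9.375, positive; keep [-1.5, 2]
t = 0.25 gives f = 10.359375, positive; keep [0.25, 2]
t = 1.125 gives f = -2.642578, negative; keep [0.25, 1.125]
t = 0.6875 gives f = 5.4016, positive; keep [0.6875, 1.125]

1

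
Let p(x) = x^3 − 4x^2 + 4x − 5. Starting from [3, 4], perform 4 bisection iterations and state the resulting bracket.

x = 3.5 gives p = 2.875, positive; keep [3, 3.5]
x = 3.25 gives p = 0.078125, positive; keep [3, 3.25]
x = 3.125 gives p = -1.044922, negative; keep [3.125, 3.25]
x = 3.1875 gives p = -0.5051, negative; keep [3.1875, 3.25]

[3.1875, 3.25]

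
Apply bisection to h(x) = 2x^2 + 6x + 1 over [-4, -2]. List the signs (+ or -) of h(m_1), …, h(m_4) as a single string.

+--+

h(-3) = 1 > 0, so the root lies in [-3, -2]
h(-2.5) = -1.5 < 0, so the root lies in [-3, -2.5]
h(-2.75) = -0.375 < 0, so the root lies in [-3, -2.75]
h(-2.875) = 0.2812 > 0, so the root lies in [-2.875, -2.75]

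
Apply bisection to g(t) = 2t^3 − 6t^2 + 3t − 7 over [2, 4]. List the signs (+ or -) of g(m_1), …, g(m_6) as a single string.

+---++

t = 3 gives g = 2, positive; keep [2, 3]
t = 2.5 gives g = -5.75, negative; keep [2.5, 3]
t = 2.75 gives g = -2.53125, negative; keep [2.75, 3]
t = 2.875 gives g = -0.4414, negative; keep [2.875, 3]
t = 2.9375 gives g = 0.7339, positive; keep [2.875, 2.9375]
t = 2.90625 gives g = 0.1351, positive; keep [2.875, 2.90625]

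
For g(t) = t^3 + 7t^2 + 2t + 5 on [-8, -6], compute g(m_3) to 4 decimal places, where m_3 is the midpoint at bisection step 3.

t = -7 gives g = -9, negative; keep [-7, -6]
t = -6.5 gives g = 13.125, positive; keep [-7, -6.5]
t = -6.75 gives g = 2.890625, positive; keep [-7, -6.75]

2.8906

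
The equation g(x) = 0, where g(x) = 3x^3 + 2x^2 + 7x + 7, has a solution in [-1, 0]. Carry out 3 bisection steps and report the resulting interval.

[-1, -0.875]

g(-0.5) = 3.625 > 0, so the root lies in [-1, -0.5]
g(-0.75) = 1.609375 > 0, so the root lies in [-1, -0.75]
g(-0.875) = 0.396484 > 0, so the root lies in [-1, -0.875]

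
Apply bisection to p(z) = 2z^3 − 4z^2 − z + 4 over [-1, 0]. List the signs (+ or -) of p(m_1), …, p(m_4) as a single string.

midpoint -0.5: p = 3.25 > 0 → [-1, -0.5]
midpoint -0.75: p = 1.65625 > 0 → [-1, -0.75]
midpoint -0.875: p = 0.472656 > 0 → [-1, -0.875]
midpoint -0.9375: p = -0.2261 < 0 → [-0.9375, -0.875]

+++-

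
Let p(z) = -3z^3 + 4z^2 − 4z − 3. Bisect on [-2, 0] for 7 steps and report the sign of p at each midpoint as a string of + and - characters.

midpoint -1: p = 8 > 0 → [-1, 0]
midpoint -0.5: p = 0.375 > 0 → [-0.5, 0]
midpoint -0.25: p = -1.703125 < 0 → [-0.5, -0.25]
midpoint -0.375: p = -0.7793 < 0 → [-0.5, -0.375]
midpoint -0.4375: p = -0.2332 < 0 → [-0.5, -0.4375]
midpoint -0.46875: p = 0.0629 > 0 → [-0.46875, -0.4375]
midpoint -0.453125: p = -0.0871 < 0 → [-0.46875, -0.453125]

++---+-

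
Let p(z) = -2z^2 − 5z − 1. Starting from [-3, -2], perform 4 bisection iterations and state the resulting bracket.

[-2.3125, -2.25]

midpoint -2.5: p = -1 < 0 → [-2.5, -2]
midpoint -2.25: p = 0.125 > 0 → [-2.5, -2.25]
midpoint -2.375: p = -0.40625 < 0 → [-2.375, -2.25]
midpoint -2.3125: p = -0.1328 < 0 → [-2.3125, -2.25]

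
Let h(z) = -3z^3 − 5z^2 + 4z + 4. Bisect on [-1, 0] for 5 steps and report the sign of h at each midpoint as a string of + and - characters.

+-+-+

h(-0.5) = 1.125 > 0, so the root lies in [-1, -0.5]
h(-0.75) = -0.546875 < 0, so the root lies in [-0.75, -0.5]
h(-0.625) = 0.279297 > 0, so the root lies in [-0.75, -0.625]
h(-0.6875) = -0.1384 < 0, so the root lies in [-0.6875, -0.625]
h(-0.65625) = 0.0695 > 0, so the root lies in [-0.6875, -0.65625]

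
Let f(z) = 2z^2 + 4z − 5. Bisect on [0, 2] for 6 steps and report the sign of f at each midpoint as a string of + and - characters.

+--+--

midpoint 1: f = 1 > 0 → [0, 1]
midpoint 0.5: f = -2.5 < 0 → [0.5, 1]
midpoint 0.75: f = -0.875 < 0 → [0.75, 1]
midpoint 0.875: f = 0.0312 > 0 → [0.75, 0.875]
midpoint 0.8125: f = -0.4297 < 0 → [0.8125, 0.875]
midpoint 0.84375: f = -0.2012 < 0 → [0.84375, 0.875]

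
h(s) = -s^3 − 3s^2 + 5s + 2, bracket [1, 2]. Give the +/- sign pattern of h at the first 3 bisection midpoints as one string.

-++

m = 1.5, h(m) = -0.625 (−); new bracket [1, 1.5]
m = 1.25, h(m) = 1.609375 (+); new bracket [1.25, 1.5]
m = 1.375, h(m) = 0.603516 (+); new bracket [1.375, 1.5]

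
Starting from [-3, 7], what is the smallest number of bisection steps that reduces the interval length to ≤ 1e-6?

24

Width after n steps is 10/2^n. Need 2^n ≥ 10/1e-6 = 10000000.
2^23 = 8388608 < 10000000 ≤ 2^24 = 16777216, so n = 24.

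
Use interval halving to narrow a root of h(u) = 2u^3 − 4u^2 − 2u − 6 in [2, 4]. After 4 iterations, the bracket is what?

h(3) = 6 > 0, so the root lies in [2, 3]
h(2.5) = -4.75 < 0, so the root lies in [2.5, 3]
h(2.75) = -0.15625 < 0, so the root lies in [2.75, 3]
h(2.875) = 2.7148 > 0, so the root lies in [2.75, 2.875]

[2.75, 2.875]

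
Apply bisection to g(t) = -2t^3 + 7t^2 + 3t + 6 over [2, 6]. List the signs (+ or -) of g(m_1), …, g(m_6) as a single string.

+-----

g(4) = 2 > 0, so the root lies in [4, 6]
g(5) = -54 < 0, so the root lies in [4, 5]
g(4.5) = -21 < 0, so the root lies in [4, 4.5]
g(4.25) = -8.3438 < 0, so the root lies in [4, 4.25]
g(4.125) = -2.8945 < 0, so the root lies in [4, 4.125]
g(4.0625) = -0.3794 < 0, so the root lies in [4, 4.0625]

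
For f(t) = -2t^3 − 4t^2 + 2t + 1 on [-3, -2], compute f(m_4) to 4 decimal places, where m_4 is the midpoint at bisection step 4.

-0.2827

t = -2.5 gives f = 2.25, positive; keep [-2.5, -2]
t = -2.25 gives f = -0.96875, negative; keep [-2.5, -2.25]
t = -2.375 gives f = 0.480469, positive; keep [-2.375, -2.25]
t = -2.3125 gives f = -0.2827, negative; keep [-2.375, -2.3125]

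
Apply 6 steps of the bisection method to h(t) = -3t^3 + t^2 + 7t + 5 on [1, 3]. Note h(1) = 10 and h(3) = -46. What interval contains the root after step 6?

[1.9375, 1.96875]

t = 2 gives h = -1, negative; keep [1, 2]
t = 1.5 gives h = 7.625, positive; keep [1.5, 2]
t = 1.75 gives h = 4.234375, positive; keep [1.75, 2]
t = 1.875 gives h = 1.8652, positive; keep [1.875, 2]
t = 1.9375 gives h = 0.4968, positive; keep [1.9375, 2]
t = 1.96875 gives h = -0.2353, negative; keep [1.9375, 1.96875]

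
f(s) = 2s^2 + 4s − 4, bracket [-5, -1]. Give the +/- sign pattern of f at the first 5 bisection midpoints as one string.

+--+-

s = -3 gives f = 2, positive; keep [-3, -1]
s = -2 gives f = -4, negative; keep [-3, -2]
s = -2.5 gives f = -1.5, negative; keep [-3, -2.5]
s = -2.75 gives f = 0.125, positive; keep [-2.75, -2.5]
s = -2.625 gives f = -0.7188, negative; keep [-2.75, -2.625]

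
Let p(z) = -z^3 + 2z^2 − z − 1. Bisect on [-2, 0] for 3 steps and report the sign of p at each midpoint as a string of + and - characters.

midpoint -1: p = 3 > 0 → [-1, 0]
midpoint -0.5: p = 0.125 > 0 → [-0.5, 0]
midpoint -0.25: p = -0.609375 < 0 → [-0.5, -0.25]

++-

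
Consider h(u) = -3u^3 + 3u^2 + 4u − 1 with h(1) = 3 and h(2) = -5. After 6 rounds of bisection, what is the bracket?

[1.671875, 1.6875]

midpoint 1.5: h = 1.625 > 0 → [1.5, 2]
midpoint 1.75: h = -0.890625 < 0 → [1.5, 1.75]
midpoint 1.625: h = 0.548828 > 0 → [1.625, 1.75]
midpoint 1.6875: h = -0.1233 < 0 → [1.625, 1.6875]
midpoint 1.65625: h = 0.2244 > 0 → [1.65625, 1.6875]
midpoint 1.671875: h = 0.0535 > 0 → [1.671875, 1.6875]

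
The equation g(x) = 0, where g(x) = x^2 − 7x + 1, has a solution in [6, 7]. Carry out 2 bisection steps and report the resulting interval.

[6.75, 7]

g(6.5) = -2.25 < 0, so the root lies in [6.5, 7]
g(6.75) = -0.6875 < 0, so the root lies in [6.75, 7]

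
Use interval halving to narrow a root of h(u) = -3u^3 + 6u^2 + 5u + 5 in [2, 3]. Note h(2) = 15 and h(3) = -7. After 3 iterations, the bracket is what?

[2.75, 2.875]

m = 2.5, h(m) = 8.125 (+); new bracket [2.5, 3]
m = 2.75, h(m) = 1.734375 (+); new bracket [2.75, 3]
m = 2.875, h(m) = -2.322266 (−); new bracket [2.75, 2.875]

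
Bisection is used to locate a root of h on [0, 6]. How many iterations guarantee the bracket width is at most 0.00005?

Width after n steps is 6/2^n. Need 2^n ≥ 6/0.00005 = 120000.
2^16 = 65536 < 120000 ≤ 2^17 = 131072, so n = 17.

17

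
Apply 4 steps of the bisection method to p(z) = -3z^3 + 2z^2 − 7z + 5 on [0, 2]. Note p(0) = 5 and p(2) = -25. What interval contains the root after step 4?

[0.625, 0.75]

z = 1 gives p = -3, negative; keep [0, 1]
z = 0.5 gives p = 1.625, positive; keep [0.5, 1]
z = 0.75 gives p = -0.390625, negative; keep [0.5, 0.75]
z = 0.625 gives p = 0.6738, positive; keep [0.625, 0.75]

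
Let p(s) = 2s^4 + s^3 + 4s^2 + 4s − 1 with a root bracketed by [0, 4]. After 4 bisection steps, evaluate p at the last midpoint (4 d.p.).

0.2734

m = 2, p(m) = 63 (+); new bracket [0, 2]
m = 1, p(m) = 10 (+); new bracket [0, 1]
m = 0.5, p(m) = 2.25 (+); new bracket [0, 0.5]
m = 0.25, p(m) = 0.2734 (+); new bracket [0, 0.25]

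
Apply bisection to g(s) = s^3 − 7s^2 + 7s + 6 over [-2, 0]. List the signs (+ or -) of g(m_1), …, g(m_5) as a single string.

s = -1 gives g = -9, negative; keep [-1, 0]
s = -0.5 gives g = 0.625, positive; keep [-1, -0.5]
s = -0.75 gives g = -3.609375, negative; keep [-0.75, -0.5]
s = -0.625 gives g = -1.3535, negative; keep [-0.625, -0.5]
s = -0.5625 gives g = -0.3303, negative; keep [-0.5625, -0.5]

-+---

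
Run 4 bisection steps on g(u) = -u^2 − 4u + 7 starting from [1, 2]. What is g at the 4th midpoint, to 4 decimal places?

0.0273

m = 1.5, g(m) = -1.25 (−); new bracket [1, 1.5]
m = 1.25, g(m) = 0.4375 (+); new bracket [1.25, 1.5]
m = 1.375, g(m) = -0.390625 (−); new bracket [1.25, 1.375]
m = 1.3125, g(m) = 0.0273 (+); new bracket [1.3125, 1.375]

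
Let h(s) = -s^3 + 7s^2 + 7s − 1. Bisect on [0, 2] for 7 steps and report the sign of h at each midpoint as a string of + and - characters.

+++-+++

h(1) = 12 > 0, so the root lies in [0, 1]
h(0.5) = 4.125 > 0, so the root lies in [0, 0.5]
h(0.25) = 1.171875 > 0, so the root lies in [0, 0.25]
h(0.125) = -0.0176 < 0, so the root lies in [0.125, 0.25]
h(0.1875) = 0.552 > 0, so the root lies in [0.125, 0.1875]
h(0.15625) = 0.2608 > 0, so the root lies in [0.125, 0.15625]
h(0.140625) = 0.12 > 0, so the root lies in [0.125, 0.140625]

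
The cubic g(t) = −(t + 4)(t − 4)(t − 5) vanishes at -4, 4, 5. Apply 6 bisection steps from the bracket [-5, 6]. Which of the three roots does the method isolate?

g(0.5) = -70.875 < 0, so the root lies in [-5, 0.5]
g(-2.25) = -79.296875 < 0, so the root lies in [-5, -2.25]
g(-3.625) = -24.662109 < 0, so the root lies in [-5, -3.625]
g(-4.3125) = 24.1907 > 0, so the root lies in [-4.3125, -3.625]
g(-3.96875) = -2.2334 < 0, so the root lies in [-4.3125, -3.96875]
g(-4.140625) = 10.464 > 0, so the root lies in [-4.140625, -3.96875]

-4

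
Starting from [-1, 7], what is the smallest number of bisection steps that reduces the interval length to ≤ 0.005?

11

Width after n steps is 8/2^n. Need 2^n ≥ 8/0.005 = 1600.
2^10 = 1024 < 1600 ≤ 2^11 = 2048, so n = 11.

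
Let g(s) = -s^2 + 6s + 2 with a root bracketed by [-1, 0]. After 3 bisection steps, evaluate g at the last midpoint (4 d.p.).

-0.3906

g(-0.5) = -1.25 < 0, so the root lies in [-0.5, 0]
g(-0.25) = 0.4375 > 0, so the root lies in [-0.5, -0.25]
g(-0.375) = -0.390625 < 0, so the root lies in [-0.375, -0.25]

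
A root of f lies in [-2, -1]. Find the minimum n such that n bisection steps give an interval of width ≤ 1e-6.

Width after n steps is 1/2^n. Need 2^n ≥ 1/1e-6 = 1000000.
2^19 = 524288 < 1000000 ≤ 2^20 = 1048576, so n = 20.

20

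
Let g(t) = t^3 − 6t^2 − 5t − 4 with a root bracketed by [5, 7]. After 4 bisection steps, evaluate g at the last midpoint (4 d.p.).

g(6) = -34 < 0, so the root lies in [6, 7]
g(6.5) = -15.375 < 0, so the root lies in [6.5, 7]
g(6.75) = -3.578125 < 0, so the root lies in [6.75, 7]
g(6.875) = 2.9824 > 0, so the root lies in [6.75, 6.875]

2.9824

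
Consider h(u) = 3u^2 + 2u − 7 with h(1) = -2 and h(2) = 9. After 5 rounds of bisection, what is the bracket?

[1.21875, 1.25]

m = 1.5, h(m) = 2.75 (+); new bracket [1, 1.5]
m = 1.25, h(m) = 0.1875 (+); new bracket [1, 1.25]
m = 1.125, h(m) = -0.953125 (−); new bracket [1.125, 1.25]
m = 1.1875, h(m) = -0.3945 (−); new bracket [1.1875, 1.25]
m = 1.21875, h(m) = -0.1064 (−); new bracket [1.21875, 1.25]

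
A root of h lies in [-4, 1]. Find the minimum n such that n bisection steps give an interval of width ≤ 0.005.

Width after n steps is 5/2^n. Need 2^n ≥ 5/0.005 = 1000.
2^9 = 512 < 1000 ≤ 2^10 = 1024, so n = 10.

10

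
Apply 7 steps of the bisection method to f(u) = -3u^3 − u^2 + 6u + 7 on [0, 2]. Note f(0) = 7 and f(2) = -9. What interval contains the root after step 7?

[1.671875, 1.6875]

m = 1, f(m) = 9 (+); new bracket [1, 2]
m = 1.5, f(m) = 3.625 (+); new bracket [1.5, 2]
m = 1.75, f(m) = -1.640625 (−); new bracket [1.5, 1.75]
m = 1.625, f(m) = 1.2363 (+); new bracket [1.625, 1.75]
m = 1.6875, f(m) = -0.1389 (−); new bracket [1.625, 1.6875]
m = 1.65625, f(m) = 0.5642 (+); new bracket [1.65625, 1.6875]
m = 1.671875, f(m) = 0.2166 (+); new bracket [1.671875, 1.6875]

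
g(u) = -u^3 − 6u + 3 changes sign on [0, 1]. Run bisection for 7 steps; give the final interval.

[0.4765625, 0.484375]

u = 0.5 gives g = -0.125, negative; keep [0, 0.5]
u = 0.25 gives g = 1.484375, positive; keep [0.25, 0.5]
u = 0.375 gives g = 0.697266, positive; keep [0.375, 0.5]
u = 0.4375 gives g = 0.2913, positive; keep [0.4375, 0.5]
u = 0.46875 gives g = 0.0845, positive; keep [0.46875, 0.5]
u = 0.484375 gives g = -0.0199, negative; keep [0.46875, 0.484375]
u = 0.4765625 gives g = 0.0324, positive; keep [0.4765625, 0.484375]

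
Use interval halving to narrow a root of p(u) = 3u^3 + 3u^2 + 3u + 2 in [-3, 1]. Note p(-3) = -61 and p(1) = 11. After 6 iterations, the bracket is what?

u = -1 gives p = -1, negative; keep [-1, 1]
u = 0 gives p = 2, positive; keep [-1, 0]
u = -0.5 gives p = 0.875, positive; keep [-1, -0.5]
u = -0.75 gives p = 0.1719, positive; keep [-1, -0.75]
u = -0.875 gives p = -0.3379, negative; keep [-0.875, -0.75]
u = -0.8125 gives p = -0.0662, negative; keep [-0.8125, -0.75]

[-0.8125, -0.75]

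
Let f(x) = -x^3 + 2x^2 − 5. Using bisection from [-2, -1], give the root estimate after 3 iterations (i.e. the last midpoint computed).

f(-1.5) = 2.875 > 0, so the root lies in [-1.5, -1]
f(-1.25) = 0.078125 > 0, so the root lies in [-1.25, -1]
f(-1.125) = -1.044922 < 0, so the root lies in [-1.25, -1.125]

-1.125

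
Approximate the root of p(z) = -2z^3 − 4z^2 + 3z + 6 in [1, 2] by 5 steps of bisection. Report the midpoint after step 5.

1.21875

m = 1.5, p(m) = -5.25 (−); new bracket [1, 1.5]
m = 1.25, p(m) = -0.40625 (−); new bracket [1, 1.25]
m = 1.125, p(m) = 1.464844 (+); new bracket [1.125, 1.25]
m = 1.1875, p(m) = 0.5728 (+); new bracket [1.1875, 1.25]
m = 1.21875, p(m) = 0.0943 (+); new bracket [1.21875, 1.25]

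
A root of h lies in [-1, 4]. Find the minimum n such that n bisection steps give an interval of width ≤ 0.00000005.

27

Width after n steps is 5/2^n. Need 2^n ≥ 5/0.00000005 = 100000000.
2^26 = 67108864 < 100000000 ≤ 2^27 = 134217728, so n = 27.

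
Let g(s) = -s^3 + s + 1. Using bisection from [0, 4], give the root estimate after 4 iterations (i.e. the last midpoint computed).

1.25

g(2) = -5 < 0, so the root lies in [0, 2]
g(1) = 1 > 0, so the root lies in [1, 2]
g(1.5) = -0.875 < 0, so the root lies in [1, 1.5]
g(1.25) = 0.2969 > 0, so the root lies in [1.25, 1.5]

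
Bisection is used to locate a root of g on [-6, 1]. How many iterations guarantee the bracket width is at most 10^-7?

27

Width after n steps is 7/2^n. Need 2^n ≥ 7/10^-7 = 70000000.
2^26 = 67108864 < 70000000 ≤ 2^27 = 134217728, so n = 27.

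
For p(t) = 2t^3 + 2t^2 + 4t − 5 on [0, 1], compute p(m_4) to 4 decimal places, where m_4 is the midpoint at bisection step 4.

0.6431

m = 0.5, p(m) = -2.25 (−); new bracket [0.5, 1]
m = 0.75, p(m) = -0.03125 (−); new bracket [0.75, 1]
m = 0.875, p(m) = 1.371094 (+); new bracket [0.75, 0.875]
m = 0.8125, p(m) = 0.6431 (+); new bracket [0.75, 0.8125]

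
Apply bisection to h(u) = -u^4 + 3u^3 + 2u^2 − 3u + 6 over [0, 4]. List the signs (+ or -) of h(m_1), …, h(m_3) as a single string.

++-

u = 2 gives h = 16, positive; keep [2, 4]
u = 3 gives h = 15, positive; keep [3, 4]
u = 3.5 gives h = -1.4375, negative; keep [3, 3.5]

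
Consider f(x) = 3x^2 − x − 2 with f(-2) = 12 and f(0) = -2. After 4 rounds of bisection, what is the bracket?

f(-1) = 2 > 0, so the root lies in [-1, 0]
f(-0.5) = -0.75 < 0, so the root lies in [-1, -0.5]
f(-0.75) = 0.4375 > 0, so the root lies in [-0.75, -0.5]
f(-0.625) = -0.2031 < 0, so the root lies in [-0.75, -0.625]

[-0.75, -0.625]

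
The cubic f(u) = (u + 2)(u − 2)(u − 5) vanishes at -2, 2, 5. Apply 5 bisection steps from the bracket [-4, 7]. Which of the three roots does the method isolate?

m = 1.5, f(m) = 6.125 (+); new bracket [-4, 1.5]
m = -1.25, f(m) = 15.234375 (+); new bracket [-4, -1.25]
m = -2.625, f(m) = -22.041016 (−); new bracket [-2.625, -1.25]
m = -1.9375, f(m) = 1.7073 (+); new bracket [-2.625, -1.9375]
m = -2.28125, f(m) = -8.7674 (−); new bracket [-2.28125, -1.9375]

-2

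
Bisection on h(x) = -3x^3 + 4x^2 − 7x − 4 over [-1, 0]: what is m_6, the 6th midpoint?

h(-0.5) = 0.875 > 0, so the root lies in [-0.5, 0]
h(-0.25) = -1.953125 < 0, so the root lies in [-0.5, -0.25]
h(-0.375) = -0.654297 < 0, so the root lies in [-0.5, -0.375]
h(-0.4375) = 0.0793 > 0, so the root lies in [-0.4375, -0.375]
h(-0.40625) = -0.295 < 0, so the root lies in [-0.4375, -0.40625]
h(-0.421875) = -0.1097 < 0, so the root lies in [-0.4375, -0.421875]

-0.421875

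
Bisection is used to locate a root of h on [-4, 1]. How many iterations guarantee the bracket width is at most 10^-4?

16

Width after n steps is 5/2^n. Need 2^n ≥ 5/10^-4 = 50000.
2^15 = 32768 < 50000 ≤ 2^16 = 65536, so n = 16.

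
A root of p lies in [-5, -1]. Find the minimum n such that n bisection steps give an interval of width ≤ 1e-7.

Width after n steps is 4/2^n. Need 2^n ≥ 4/1e-7 = 40000000.
2^25 = 33554432 < 40000000 ≤ 2^26 = 67108864, so n = 26.

26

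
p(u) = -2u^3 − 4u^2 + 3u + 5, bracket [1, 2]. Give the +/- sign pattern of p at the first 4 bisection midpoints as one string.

p(1.5) = -6.25 < 0, so the root lies in [1, 1.5]
p(1.25) = -1.40625 < 0, so the root lies in [1, 1.25]
p(1.125) = 0.464844 > 0, so the root lies in [1.125, 1.25]
p(1.1875) = -0.4272 < 0, so the root lies in [1.125, 1.1875]

--+-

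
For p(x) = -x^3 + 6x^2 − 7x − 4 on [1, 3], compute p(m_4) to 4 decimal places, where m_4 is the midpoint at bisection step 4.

-0.1777

p(2) = -2 < 0, so the root lies in [2, 3]
p(2.5) = 0.375 > 0, so the root lies in [2, 2.5]
p(2.25) = -0.765625 < 0, so the root lies in [2.25, 2.5]
p(2.375) = -0.1777 < 0, so the root lies in [2.375, 2.5]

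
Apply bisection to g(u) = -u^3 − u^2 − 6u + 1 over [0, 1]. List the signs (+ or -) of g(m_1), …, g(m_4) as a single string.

--+-

g(0.5) = -2.375 < 0, so the root lies in [0, 0.5]
g(0.25) = -0.578125 < 0, so the root lies in [0, 0.25]
g(0.125) = 0.232422 > 0, so the root lies in [0.125, 0.25]
g(0.1875) = -0.1667 < 0, so the root lies in [0.125, 0.1875]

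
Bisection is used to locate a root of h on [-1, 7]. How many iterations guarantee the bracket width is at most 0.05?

Width after n steps is 8/2^n. Need 2^n ≥ 8/0.05 = 160.
2^7 = 128 < 160 ≤ 2^8 = 256, so n = 8.

8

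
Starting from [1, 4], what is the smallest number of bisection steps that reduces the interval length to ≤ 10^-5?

Width after n steps is 3/2^n. Need 2^n ≥ 3/10^-5 = 300000.
2^18 = 262144 < 300000 ≤ 2^19 = 524288, so n = 19.

19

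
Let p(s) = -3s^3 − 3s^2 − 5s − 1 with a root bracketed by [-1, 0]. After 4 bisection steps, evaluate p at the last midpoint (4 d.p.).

-0.1482

s = -0.5 gives p = 1.125, positive; keep [-0.5, 0]
s = -0.25 gives p = 0.109375, positive; keep [-0.25, 0]
s = -0.125 gives p = -0.416016, negative; keep [-0.25, -0.125]
s = -0.1875 gives p = -0.1482, negative; keep [-0.25, -0.1875]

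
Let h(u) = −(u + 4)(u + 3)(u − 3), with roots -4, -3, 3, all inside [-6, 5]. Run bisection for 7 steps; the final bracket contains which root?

3

m = -0.5, h(m) = 30.625 (+); new bracket [-0.5, 5]
m = 2.25, h(m) = 24.609375 (+); new bracket [2.25, 5]
m = 3.625, h(m) = -31.572266 (−); new bracket [2.25, 3.625]
m = 2.9375, h(m) = 2.5745 (+); new bracket [2.9375, 3.625]
m = 3.28125, h(m) = -12.8631 (−); new bracket [2.9375, 3.28125]
m = 3.109375, h(m) = -4.7506 (−); new bracket [2.9375, 3.109375]
m = 3.0234375, h(m) = -0.9915 (−); new bracket [2.9375, 3.0234375]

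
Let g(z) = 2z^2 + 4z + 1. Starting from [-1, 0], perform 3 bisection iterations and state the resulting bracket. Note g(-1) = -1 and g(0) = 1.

[-0.375, -0.25]

z = -0.5 gives g = -0.5, negative; keep [-0.5, 0]
z = -0.25 gives g = 0.125, positive; keep [-0.5, -0.25]
z = -0.375 gives g = -0.21875, negative; keep [-0.375, -0.25]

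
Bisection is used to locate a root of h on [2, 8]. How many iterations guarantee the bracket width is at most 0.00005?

Width after n steps is 6/2^n. Need 2^n ≥ 6/0.00005 = 120000.
2^16 = 65536 < 120000 ≤ 2^17 = 131072, so n = 17.

17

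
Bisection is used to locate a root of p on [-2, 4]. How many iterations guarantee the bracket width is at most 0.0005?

14

Width after n steps is 6/2^n. Need 2^n ≥ 6/0.0005 = 12000.
2^13 = 8192 < 12000 ≤ 2^14 = 16384, so n = 14.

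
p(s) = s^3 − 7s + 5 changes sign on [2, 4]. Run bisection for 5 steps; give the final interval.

[2.125, 2.1875]

m = 3, p(m) = 11 (+); new bracket [2, 3]
m = 2.5, p(m) = 3.125 (+); new bracket [2, 2.5]
m = 2.25, p(m) = 0.640625 (+); new bracket [2, 2.25]
m = 2.125, p(m) = -0.2793 (−); new bracket [2.125, 2.25]
m = 2.1875, p(m) = 0.155 (+); new bracket [2.125, 2.1875]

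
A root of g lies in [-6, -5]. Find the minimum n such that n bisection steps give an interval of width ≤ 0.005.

Width after n steps is 1/2^n. Need 2^n ≥ 1/0.005 = 200.
2^7 = 128 < 200 ≤ 2^8 = 256, so n = 8.

8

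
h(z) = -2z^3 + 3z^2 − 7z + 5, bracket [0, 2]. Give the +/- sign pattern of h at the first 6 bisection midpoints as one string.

h(1) = -1 < 0, so the root lies in [0, 1]
h(0.5) = 2 > 0, so the root lies in [0.5, 1]
h(0.75) = 0.59375 > 0, so the root lies in [0.75, 1]
h(0.875) = -0.168 < 0, so the root lies in [0.75, 0.875]
h(0.8125) = 0.2202 > 0, so the root lies in [0.8125, 0.875]
h(0.84375) = 0.0281 > 0, so the root lies in [0.84375, 0.875]

-++-++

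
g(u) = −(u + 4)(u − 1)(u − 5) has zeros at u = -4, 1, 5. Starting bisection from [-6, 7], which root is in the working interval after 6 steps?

-4

g(0.5) = -10.125 < 0, so the root lies in [-6, 0.5]
g(-2.75) = -36.328125 < 0, so the root lies in [-6, -2.75]
g(-4.375) = 18.896484 > 0, so the root lies in [-4.375, -2.75]
g(-3.5625) = -17.0916 < 0, so the root lies in [-4.375, -3.5625]
g(-3.96875) = -1.3926 < 0, so the root lies in [-4.375, -3.96875]
g(-4.171875) = 8.153 > 0, so the root lies in [-4.171875, -3.96875]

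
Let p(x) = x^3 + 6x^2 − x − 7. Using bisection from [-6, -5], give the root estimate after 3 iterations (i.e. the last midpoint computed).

-5.875

m = -5.5, p(m) = 13.625 (+); new bracket [-6, -5.5]
m = -5.75, p(m) = 7.015625 (+); new bracket [-6, -5.75]
m = -5.875, p(m) = 3.189453 (+); new bracket [-6, -5.875]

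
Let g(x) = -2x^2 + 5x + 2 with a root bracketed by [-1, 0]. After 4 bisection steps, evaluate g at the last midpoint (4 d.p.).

x = -0.5 gives g = -1, negative; keep [-0.5, 0]
x = -0.25 gives g = 0.625, positive; keep [-0.5, -0.25]
x = -0.375 gives g = -0.15625, negative; keep [-0.375, -0.25]
x = -0.3125 gives g = 0.2422, positive; keep [-0.375, -0.3125]

0.2422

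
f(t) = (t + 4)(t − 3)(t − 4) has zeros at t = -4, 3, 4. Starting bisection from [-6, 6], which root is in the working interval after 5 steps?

t = 0 gives f = 48, positive; keep [-6, 0]
t = -3 gives f = 42, positive; keep [-6, -3]
t = -4.5 gives f = -31.875, negative; keep [-4.5, -3]
t = -3.75 gives f = 13.0781, positive; keep [-4.5, -3.75]
t = -4.125 gives f = -7.2363, negative; keep [-4.125, -3.75]

-4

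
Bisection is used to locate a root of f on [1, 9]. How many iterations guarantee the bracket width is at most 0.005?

Width after n steps is 8/2^n. Need 2^n ≥ 8/0.005 = 1600.
2^10 = 1024 < 1600 ≤ 2^11 = 2048, so n = 11.

11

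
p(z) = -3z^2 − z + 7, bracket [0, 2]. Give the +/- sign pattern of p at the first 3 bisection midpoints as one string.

z = 1 gives p = 3, positive; keep [1, 2]
z = 1.5 gives p = -1.25, negative; keep [1, 1.5]
z = 1.25 gives p = 1.0625, positive; keep [1.25, 1.5]

+-+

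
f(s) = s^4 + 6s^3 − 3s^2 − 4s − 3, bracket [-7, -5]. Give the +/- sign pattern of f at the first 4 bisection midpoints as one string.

f(-6) = -87 < 0, so the root lies in [-7, -6]
f(-6.5) = 33.5625 > 0, so the root lies in [-6.5, -6]
f(-6.25) = -34.152344 < 0, so the root lies in [-6.5, -6.25]
f(-6.375) = -2.2654 < 0, so the root lies in [-6.5, -6.375]

-+--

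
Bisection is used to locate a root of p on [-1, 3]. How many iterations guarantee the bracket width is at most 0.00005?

Width after n steps is 4/2^n. Need 2^n ≥ 4/0.00005 = 80000.
2^16 = 65536 < 80000 ≤ 2^17 = 131072, so n = 17.

17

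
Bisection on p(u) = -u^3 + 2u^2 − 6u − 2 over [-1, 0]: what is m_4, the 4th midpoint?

m = -0.5, p(m) = 1.625 (+); new bracket [-0.5, 0]
m = -0.25, p(m) = -0.359375 (−); new bracket [-0.5, -0.25]
m = -0.375, p(m) = 0.583984 (+); new bracket [-0.375, -0.25]
m = -0.3125, p(m) = 0.1008 (+); new bracket [-0.3125, -0.25]

-0.3125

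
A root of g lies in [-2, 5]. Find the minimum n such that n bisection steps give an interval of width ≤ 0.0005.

Width after n steps is 7/2^n. Need 2^n ≥ 7/0.0005 = 14000.
2^13 = 8192 < 14000 ≤ 2^14 = 16384, so n = 14.

14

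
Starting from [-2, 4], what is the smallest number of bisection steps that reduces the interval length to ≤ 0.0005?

Width after n steps is 6/2^n. Need 2^n ≥ 6/0.0005 = 12000.
2^13 = 8192 < 12000 ≤ 2^14 = 16384, so n = 14.

14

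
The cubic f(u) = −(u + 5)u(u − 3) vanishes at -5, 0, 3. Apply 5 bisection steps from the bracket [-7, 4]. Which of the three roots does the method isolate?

m = -1.5, f(m) = -23.625 (−); new bracket [-7, -1.5]
m = -4.25, f(m) = -23.109375 (−); new bracket [-7, -4.25]
m = -5.625, f(m) = 30.322266 (+); new bracket [-5.625, -4.25]
m = -4.9375, f(m) = -2.4495 (−); new bracket [-5.625, -4.9375]
m = -5.28125, f(m) = 12.3006 (+); new bracket [-5.28125, -4.9375]

-5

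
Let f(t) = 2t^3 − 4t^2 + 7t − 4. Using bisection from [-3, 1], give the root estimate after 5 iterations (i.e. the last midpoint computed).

t = -1 gives f = -17, negative; keep [-1, 1]
t = 0 gives f = -4, negative; keep [0, 1]
t = 0.5 gives f = -1.25, negative; keep [0.5, 1]
t = 0.75 gives f = -0.1562, negative; keep [0.75, 1]
t = 0.875 gives f = 0.4023, positive; keep [0.75, 0.875]

0.875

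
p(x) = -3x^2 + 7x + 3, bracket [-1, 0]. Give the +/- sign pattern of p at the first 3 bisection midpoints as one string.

m = -0.5, p(m) = -1.25 (−); new bracket [-0.5, 0]
m = -0.25, p(m) = 1.0625 (+); new bracket [-0.5, -0.25]
m = -0.375, p(m) = -0.046875 (−); new bracket [-0.375, -0.25]

-+-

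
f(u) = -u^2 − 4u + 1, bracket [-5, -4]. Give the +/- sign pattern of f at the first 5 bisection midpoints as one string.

m = -4.5, f(m) = -1.25 (−); new bracket [-4.5, -4]
m = -4.25, f(m) = -0.0625 (−); new bracket [-4.25, -4]
m = -4.125, f(m) = 0.484375 (+); new bracket [-4.25, -4.125]
m = -4.1875, f(m) = 0.2148 (+); new bracket [-4.25, -4.1875]
m = -4.21875, f(m) = 0.0771 (+); new bracket [-4.25, -4.21875]

--+++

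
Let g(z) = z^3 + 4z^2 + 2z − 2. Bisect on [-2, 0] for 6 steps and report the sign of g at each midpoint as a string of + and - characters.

-+-++-

midpoint -1: g = -1 < 0 → [-2, -1]
midpoint -1.5: g = 0.625 > 0 → [-1.5, -1]
midpoint -1.25: g = -0.203125 < 0 → [-1.5, -1.25]
midpoint -1.375: g = 0.2129 > 0 → [-1.375, -1.25]
midpoint -1.3125: g = 0.0046 > 0 → [-1.3125, -1.25]
midpoint -1.28125: g = -0.0994 < 0 → [-1.3125, -1.28125]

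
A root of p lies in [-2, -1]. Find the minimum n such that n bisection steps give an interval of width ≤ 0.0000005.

21

Width after n steps is 1/2^n. Need 2^n ≥ 1/0.0000005 = 2000000.
2^20 = 1048576 < 2000000 ≤ 2^21 = 2097152, so n = 21.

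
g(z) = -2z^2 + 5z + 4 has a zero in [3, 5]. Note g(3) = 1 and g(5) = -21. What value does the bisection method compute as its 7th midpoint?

z = 4 gives g = -8, negative; keep [3, 4]
z = 3.5 gives g = -3, negative; keep [3, 3.5]
z = 3.25 gives g = -0.875, negative; keep [3, 3.25]
z = 3.125 gives g = 0.0938, positive; keep [3.125, 3.25]
z = 3.1875 gives g = -0.3828, negative; keep [3.125, 3.1875]
z = 3.15625 gives g = -0.1426, negative; keep [3.125, 3.15625]
z = 3.140625 gives g = -0.0239, negative; keep [3.125, 3.140625]

3.140625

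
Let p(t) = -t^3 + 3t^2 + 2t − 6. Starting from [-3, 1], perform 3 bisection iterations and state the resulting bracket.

[-1.5, -1]

p(-1) = -4 < 0, so the root lies in [-3, -1]
p(-2) = 10 > 0, so the root lies in [-2, -1]
p(-1.5) = 1.125 > 0, so the root lies in [-1.5, -1]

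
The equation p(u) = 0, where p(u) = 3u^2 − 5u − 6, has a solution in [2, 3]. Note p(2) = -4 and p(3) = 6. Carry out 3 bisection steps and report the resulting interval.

u = 2.5 gives p = 0.25, positive; keep [2, 2.5]
u = 2.25 gives p = -2.0625, negative; keep [2.25, 2.5]
u = 2.375 gives p = -0.953125, negative; keep [2.375, 2.5]

[2.375, 2.5]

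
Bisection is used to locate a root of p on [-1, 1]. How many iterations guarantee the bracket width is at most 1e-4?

15

Width after n steps is 2/2^n. Need 2^n ≥ 2/1e-4 = 20000.
2^14 = 16384 < 20000 ≤ 2^15 = 32768, so n = 15.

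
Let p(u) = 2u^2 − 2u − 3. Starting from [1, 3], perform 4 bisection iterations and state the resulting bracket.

[1.75, 1.875]

p(2) = 1 > 0, so the root lies in [1, 2]
p(1.5) = -1.5 < 0, so the root lies in [1.5, 2]
p(1.75) = -0.375 < 0, so the root lies in [1.75, 2]
p(1.875) = 0.2812 > 0, so the root lies in [1.75, 1.875]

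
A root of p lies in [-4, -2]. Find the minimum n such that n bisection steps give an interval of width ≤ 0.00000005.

Width after n steps is 2/2^n. Need 2^n ≥ 2/0.00000005 = 40000000.
2^25 = 33554432 < 40000000 ≤ 2^26 = 67108864, so n = 26.

26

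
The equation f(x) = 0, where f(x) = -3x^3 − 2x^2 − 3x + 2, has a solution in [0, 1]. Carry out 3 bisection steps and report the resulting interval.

[0.375, 0.5]

x = 0.5 gives f = -0.375, negative; keep [0, 0.5]
x = 0.25 gives f = 1.078125, positive; keep [0.25, 0.5]
x = 0.375 gives f = 0.435547, positive; keep [0.375, 0.5]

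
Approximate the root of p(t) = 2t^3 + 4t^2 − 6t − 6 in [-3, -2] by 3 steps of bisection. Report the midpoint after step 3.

-2.625

midpoint -2.5: p = 2.75 > 0 → [-3, -2.5]
midpoint -2.75: p = -0.84375 < 0 → [-2.75, -2.5]
midpoint -2.625: p = 1.136719 > 0 → [-2.75, -2.625]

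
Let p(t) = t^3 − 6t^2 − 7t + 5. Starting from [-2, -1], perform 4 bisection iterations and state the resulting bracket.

[-1.4375, -1.375]

t = -1.5 gives p = -1.375, negative; keep [-1.5, -1]
t = -1.25 gives p = 2.421875, positive; keep [-1.5, -1.25]
t = -1.375 gives p = 0.681641, positive; keep [-1.5, -1.375]
t = -1.4375 gives p = -0.3064, negative; keep [-1.4375, -1.375]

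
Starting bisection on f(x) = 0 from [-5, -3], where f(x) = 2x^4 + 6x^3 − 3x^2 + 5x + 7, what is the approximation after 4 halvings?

-3.625

f(-4) = 67 > 0, so the root lies in [-4, -3]
f(-3.5) = -4.375 < 0, so the root lies in [-4, -3.5]
f(-3.75) = 25.164062 > 0, so the root lies in [-3.75, -3.5]
f(-3.625) = 8.9966 > 0, so the root lies in [-3.625, -3.5]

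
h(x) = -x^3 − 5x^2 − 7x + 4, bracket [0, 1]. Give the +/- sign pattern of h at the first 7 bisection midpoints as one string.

x = 0.5 gives h = -0.875, negative; keep [0, 0.5]
x = 0.25 gives h = 1.921875, positive; keep [0.25, 0.5]
x = 0.375 gives h = 0.619141, positive; keep [0.375, 0.5]
x = 0.4375 gives h = -0.1033, negative; keep [0.375, 0.4375]
x = 0.40625 gives h = 0.264, positive; keep [0.40625, 0.4375]
x = 0.421875 gives h = 0.0819, positive; keep [0.421875, 0.4375]
x = 0.4296875 gives h = -0.0103, negative; keep [0.421875, 0.4296875]

-++-++-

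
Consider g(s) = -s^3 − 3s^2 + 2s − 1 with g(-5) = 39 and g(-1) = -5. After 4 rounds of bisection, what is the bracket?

s = -3 gives g = -7, negative; keep [-5, -3]
s = -4 gives g = 7, positive; keep [-4, -3]
s = -3.5 gives g = -1.875, negative; keep [-4, -3.5]
s = -3.75 gives g = 2.0469, positive; keep [-3.75, -3.5]

[-3.75, -3.5]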